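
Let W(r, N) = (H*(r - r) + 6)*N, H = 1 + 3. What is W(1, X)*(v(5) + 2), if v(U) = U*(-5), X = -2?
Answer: 276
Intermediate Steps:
H = 4
v(U) = -5*U
W(r, N) = 6*N (W(r, N) = (4*(r - r) + 6)*N = (4*0 + 6)*N = (0 + 6)*N = 6*N)
W(1, X)*(v(5) + 2) = (6*(-2))*(-5*5 + 2) = -12*(-25 + 2) = -12*(-23) = 276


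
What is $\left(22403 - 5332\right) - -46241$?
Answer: $63312$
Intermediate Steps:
$\left(22403 - 5332\right) - -46241 = \left(22403 - 5332\right) + 46241 = 17071 + 46241 = 63312$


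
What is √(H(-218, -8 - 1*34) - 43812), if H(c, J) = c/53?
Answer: I*√123079462/53 ≈ 209.32*I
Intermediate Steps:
H(c, J) = c/53 (H(c, J) = c*(1/53) = c/53)
√(H(-218, -8 - 1*34) - 43812) = √((1/53)*(-218) - 43812) = √(-218/53 - 43812) = √(-2322254/53) = I*√123079462/53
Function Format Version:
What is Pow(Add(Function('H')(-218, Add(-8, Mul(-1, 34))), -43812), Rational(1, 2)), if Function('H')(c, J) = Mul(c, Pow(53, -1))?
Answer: Mul(Rational(1, 53), I, Pow(123079462, Rational(1, 2))) ≈ Mul(209.32, I)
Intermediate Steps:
Function('H')(c, J) = Mul(Rational(1, 53), c) (Function('H')(c, J) = Mul(c, Rational(1, 53)) = Mul(Rational(1, 53), c))
Pow(Add(Function('H')(-218, Add(-8, Mul(-1, 34))), -43812), Rational(1, 2)) = Pow(Add(Mul(Rational(1, 53), -218), -43812), Rational(1, 2)) = Pow(Add(Rational(-218, 53), -43812), Rational(1, 2)) = Pow(Rational(-2322254, 53), Rational(1, 2)) = Mul(Rational(1, 53), I, Pow(123079462, Rational(1, 2)))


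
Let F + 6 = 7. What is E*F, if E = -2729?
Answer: -2729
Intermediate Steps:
F = 1 (F = -6 + 7 = 1)
E*F = -2729*1 = -2729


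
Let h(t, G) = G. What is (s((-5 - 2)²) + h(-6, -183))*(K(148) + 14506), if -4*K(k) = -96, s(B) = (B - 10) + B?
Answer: -1380350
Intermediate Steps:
s(B) = -10 + 2*B (s(B) = (-10 + B) + B = -10 + 2*B)
K(k) = 24 (K(k) = -¼*(-96) = 24)
(s((-5 - 2)²) + h(-6, -183))*(K(148) + 14506) = ((-10 + 2*(-5 - 2)²) - 183)*(24 + 14506) = ((-10 + 2*(-7)²) - 183)*14530 = ((-10 + 2*49) - 183)*14530 = ((-10 + 98) - 183)*14530 = (88 - 183)*14530 = -95*14530 = -1380350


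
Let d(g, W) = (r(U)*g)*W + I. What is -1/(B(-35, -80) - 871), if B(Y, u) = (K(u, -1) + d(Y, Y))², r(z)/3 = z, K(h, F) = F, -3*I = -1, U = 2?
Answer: -9/486106465 ≈ -1.8514e-8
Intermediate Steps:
I = ⅓ (I = -⅓*(-1) = ⅓ ≈ 0.33333)
r(z) = 3*z
d(g, W) = ⅓ + 6*W*g (d(g, W) = ((3*2)*g)*W + ⅓ = (6*g)*W + ⅓ = 6*W*g + ⅓ = ⅓ + 6*W*g)
B(Y, u) = (-⅔ + 6*Y²)² (B(Y, u) = (-1 + (⅓ + 6*Y*Y))² = (-1 + (⅓ + 6*Y²))² = (-⅔ + 6*Y²)²)
-1/(B(-35, -80) - 871) = -1/(4*(-1 + 9*(-35)²)²/9 - 871) = -1/(4*(-1 + 9*1225)²/9 - 871) = -1/(4*(-1 + 11025)²/9 - 871) = -1/((4/9)*11024² - 871) = -1/((4/9)*121528576 - 871) = -1/(486114304/9 - 871) = -1/486106465/9 = -1*9/486106465 = -9/486106465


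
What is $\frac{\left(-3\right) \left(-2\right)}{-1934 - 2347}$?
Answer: $- \frac{2}{1427} \approx -0.0014015$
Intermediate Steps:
$\frac{\left(-3\right) \left(-2\right)}{-1934 - 2347} = \frac{1}{-4281} \cdot 6 = \left(- \frac{1}{4281}\right) 6 = - \frac{2}{1427}$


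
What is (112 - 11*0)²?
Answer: 12544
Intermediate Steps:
(112 - 11*0)² = (112 + 0)² = 112² = 12544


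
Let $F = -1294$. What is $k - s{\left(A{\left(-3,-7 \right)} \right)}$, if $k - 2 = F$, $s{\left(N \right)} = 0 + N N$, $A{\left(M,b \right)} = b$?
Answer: $-1341$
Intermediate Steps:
$s{\left(N \right)} = N^{2}$ ($s{\left(N \right)} = 0 + N^{2} = N^{2}$)
$k = -1292$ ($k = 2 - 1294 = -1292$)
$k - s{\left(A{\left(-3,-7 \right)} \right)} = -1292 - \left(-7\right)^{2} = -1292 - 49 = -1341$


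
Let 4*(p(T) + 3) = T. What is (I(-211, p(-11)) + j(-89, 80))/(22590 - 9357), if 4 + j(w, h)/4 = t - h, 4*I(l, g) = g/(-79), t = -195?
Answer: -1410601/16726512 ≈ -0.084333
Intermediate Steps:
p(T) = -3 + T/4
I(l, g) = -g/316 (I(l, g) = (g/(-79))/4 = (g*(-1/79))/4 = (-g/79)/4 = -g/316)
j(w, h) = -796 - 4*h (j(w, h) = -16 + 4*(-195 - h) = -16 + (-780 - 4*h) = -796 - 4*h)
(I(-211, p(-11)) + j(-89, 80))/(22590 - 9357) = (-(-3 + (¼)*(-11))/316 + (-796 - 4*80))/(22590 - 9357) = (-(-3 - 11/4)/316 + (-796 - 320))/13233 = (-1/316*(-23/4) - 1116)*(1/13233) = (23/1264 - 1116)*(1/13233) = -1410601/1264*1/13233 = -1410601/16726512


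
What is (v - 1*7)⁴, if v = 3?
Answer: 256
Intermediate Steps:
(v - 1*7)⁴ = (3 - 1*7)⁴ = (3 - 7)⁴ = (-4)⁴ = 256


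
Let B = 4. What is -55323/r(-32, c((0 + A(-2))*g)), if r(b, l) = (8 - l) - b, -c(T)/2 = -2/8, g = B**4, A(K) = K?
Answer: -110646/79 ≈ -1400.6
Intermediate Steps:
g = 256 (g = 4**4 = 256)
c(T) = 1/2 (c(T) = -(-4)/8 = -2*(-1/4) = 1/2)
r(b, l) = 8 - b - l
-55323/r(-32, c((0 + A(-2))*g)) = -55323/(8 - 1*(-32) - 1*1/2) = -55323/(8 + 32 - 1/2) = -55323/79/2 = -55323*2/79 = -110646/79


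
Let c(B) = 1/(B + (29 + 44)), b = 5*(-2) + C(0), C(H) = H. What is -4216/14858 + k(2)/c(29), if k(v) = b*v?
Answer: -891604/437 ≈ -2040.3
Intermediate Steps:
b = -10 (b = 5*(-2) + 0 = -10 + 0 = -10)
k(v) = -10*v
c(B) = 1/(73 + B) (c(B) = 1/(B + 73) = 1/(73 + B))
-4216/14858 + k(2)/c(29) = -4216/14858 + (-10*2)/(1/(73 + 29)) = -4216*1/14858 - 20/(1/102) = -124/437 - 20/1/102 = -124/437 - 20*102 = -124/437 - 2040 = -891604/437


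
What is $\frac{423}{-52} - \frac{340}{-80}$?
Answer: $- \frac{101}{26} \approx -3.8846$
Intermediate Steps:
$\frac{423}{-52} - \frac{340}{-80} = 423 \left(- \frac{1}{52}\right) - - \frac{17}{4} = - \frac{423}{52} + \frac{17}{4} = - \frac{101}{26}$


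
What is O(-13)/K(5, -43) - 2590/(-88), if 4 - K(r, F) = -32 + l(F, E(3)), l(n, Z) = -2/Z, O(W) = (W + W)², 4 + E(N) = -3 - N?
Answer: 380525/7876 ≈ 48.315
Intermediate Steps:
E(N) = -7 - N (E(N) = -4 + (-3 - N) = -7 - N)
O(W) = 4*W² (O(W) = (2*W)² = 4*W²)
K(r, F) = 179/5 (K(r, F) = 4 - (-32 - 2/(-7 - 1*3)) = 4 - (-32 - 2/(-7 - 3)) = 4 - (-32 - 2/(-10)) = 4 - (-32 - 2*(-⅒)) = 4 - (-32 + ⅕) = 4 - 1*(-159/5) = 4 + 159/5 = 179/5)
O(-13)/K(5, -43) - 2590/(-88) = (4*(-13)²)/(179/5) - 2590/(-88) = (4*169)*(5/179) - 2590*(-1/88) = 676*(5/179) + 1295/44 = 3380/179 + 1295/44 = 380525/7876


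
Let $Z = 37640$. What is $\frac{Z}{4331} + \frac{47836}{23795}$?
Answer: $\frac{1102821516}{103056145} \approx 10.701$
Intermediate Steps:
$\frac{Z}{4331} + \frac{47836}{23795} = \frac{37640}{4331} + \frac{47836}{23795} = \frac{1102821516}{103056145}$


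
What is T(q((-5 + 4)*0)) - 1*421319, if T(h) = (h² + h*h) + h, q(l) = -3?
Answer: -421304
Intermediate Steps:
T(h) = h + 2*h² (T(h) = (h² + h²) + h = 2*h² + h = h + 2*h²)
T(q((-5 + 4)*0)) - 1*421319 = -3*(1 + 2*(-3)) - 1*421319 = -3*(1 - 6) - 421319 = -3*(-5) - 421319 = 15 - 421319 = -421304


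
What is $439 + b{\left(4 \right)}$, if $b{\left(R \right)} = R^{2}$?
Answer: $455$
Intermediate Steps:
$439 + b{\left(4 \right)} = 439 + 4^{2} = 439 + 16 = 455$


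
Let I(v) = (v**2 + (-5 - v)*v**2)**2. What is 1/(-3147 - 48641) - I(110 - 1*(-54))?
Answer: -1057360530711969793/51788 ≈ -2.0417e+13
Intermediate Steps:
I(v) = (v**2 + v**2*(-5 - v))**2
1/(-3147 - 48641) - I(110 - 1*(-54)) = 1/(-3147 - 48641) - (110 - 1*(-54))**4*(4 + (110 - 1*(-54)))**2 = 1/(-51788) - (110 + 54)**4*(4 + (110 + 54))**2 = -1/51788 - 164**4*(4 + 164)**2 = -1/51788 - 723394816*168**2 = -1/51788 - 723394816*28224 = -1/51788 - 1*20417095286784 = -1/51788 - 20417095286784 = -1057360530711969793/51788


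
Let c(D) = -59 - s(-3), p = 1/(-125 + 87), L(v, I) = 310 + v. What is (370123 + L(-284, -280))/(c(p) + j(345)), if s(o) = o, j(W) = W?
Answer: 370149/289 ≈ 1280.8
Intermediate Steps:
p = -1/38 (p = 1/(-38) = -1/38 ≈ -0.026316)
c(D) = -56 (c(D) = -59 - 1*(-3) = -59 + 3 = -56)
(370123 + L(-284, -280))/(c(p) + j(345)) = (370123 + (310 - 284))/(-56 + 345) = (370123 + 26)/289 = 370149*(1/289) = 370149/289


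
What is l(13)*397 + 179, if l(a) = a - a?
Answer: 179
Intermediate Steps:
l(a) = 0
l(13)*397 + 179 = 0*397 + 179 = 0 + 179 = 179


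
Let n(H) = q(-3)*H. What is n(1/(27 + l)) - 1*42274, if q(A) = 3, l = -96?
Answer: -972303/23 ≈ -42274.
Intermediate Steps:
n(H) = 3*H
n(1/(27 + l)) - 1*42274 = 3/(27 - 96) - 1*42274 = 3/(-69) - 42274 = 3*(-1/69) - 42274 = -1/23 - 42274 = -972303/23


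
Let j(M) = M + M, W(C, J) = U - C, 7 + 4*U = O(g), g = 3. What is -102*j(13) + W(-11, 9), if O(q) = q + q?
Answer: -10565/4 ≈ -2641.3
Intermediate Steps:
O(q) = 2*q
U = -¼ (U = -7/4 + (2*3)/4 = -7/4 + (¼)*6 = -7/4 + 3/2 = -¼ ≈ -0.25000)
W(C, J) = -¼ - C
j(M) = 2*M
-102*j(13) + W(-11, 9) = -204*13 + (-¼ - 1*(-11)) = -102*26 + (-¼ + 11) = -2652 + 43/4 = -10565/4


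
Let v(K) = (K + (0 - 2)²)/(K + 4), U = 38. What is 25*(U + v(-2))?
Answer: 975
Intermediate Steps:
v(K) = 1 (v(K) = (K + (-2)²)/(4 + K) = (K + 4)/(4 + K) = (4 + K)/(4 + K) = 1)
25*(U + v(-2)) = 25*(38 + 1) = 25*39 = 975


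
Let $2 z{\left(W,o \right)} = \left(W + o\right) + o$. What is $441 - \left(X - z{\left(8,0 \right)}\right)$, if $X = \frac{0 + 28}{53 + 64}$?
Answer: $\frac{52037}{117} \approx 444.76$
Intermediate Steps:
$z{\left(W,o \right)} = o + \frac{W}{2}$ ($z{\left(W,o \right)} = \frac{\left(W + o\right) + o}{2} = \frac{W + 2 o}{2} = o + \frac{W}{2}$)
$X = \frac{28}{117} \approx 0.23932$
$441 - \left(X - z{\left(8,0 \right)}\right) = 441 - \left(\frac{28}{117} - \left(0 + \frac{1}{2} \cdot 8\right)\right) = 441 - \left(\frac{28}{117} - \left(0 + 4\right)\right) = 441 - \left(\frac{28}{117} - 4\right) = 441 - - \frac{440}{117} = 441 + \frac{440}{117} = \frac{52037}{117}$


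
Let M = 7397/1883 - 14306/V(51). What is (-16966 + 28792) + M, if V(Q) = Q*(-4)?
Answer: 2285596109/192066 ≈ 11900.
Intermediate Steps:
V(Q) = -4*Q
M = 14223593/192066 (M = 7397/1883 - 14306/((-4*51)) = 7397*(1/1883) - 14306/(-204) = 7397/1883 - 14306*(-1/204) = 7397/1883 + 7153/102 = 14223593/192066 ≈ 74.056)
(-16966 + 28792) + M = (-16966 + 28792) + 14223593/192066 = 11826 + 14223593/192066 = 2285596109/192066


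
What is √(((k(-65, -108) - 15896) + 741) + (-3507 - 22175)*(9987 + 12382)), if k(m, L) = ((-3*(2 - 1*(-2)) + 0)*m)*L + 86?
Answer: I*√574579967 ≈ 23970.0*I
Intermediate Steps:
k(m, L) = 86 - 12*L*m (k(m, L) = ((-3*(2 + 2) + 0)*m)*L + 86 = ((-3*4 + 0)*m)*L + 86 = ((-12 + 0)*m)*L + 86 = (-12*m)*L + 86 = -12*L*m + 86 = 86 - 12*L*m)
√(((k(-65, -108) - 15896) + 741) + (-3507 - 22175)*(9987 + 12382)) = √((((86 - 12*(-108)*(-65)) - 15896) + 741) + (-3507 - 22175)*(9987 + 12382)) = √((((86 - 84240) - 15896) + 741) - 25682*22369) = √(((-84154 - 15896) + 741) - 574480658) = √((-100050 + 741) - 574480658) = √(-99309 - 574480658) = √(-574579967) = I*√574579967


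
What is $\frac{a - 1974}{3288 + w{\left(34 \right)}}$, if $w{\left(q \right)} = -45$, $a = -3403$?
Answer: $- \frac{5377}{3243} \approx -1.658$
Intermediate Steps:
$\frac{a - 1974}{3288 + w{\left(34 \right)}} = \frac{-3403 - 1974}{3288 - 45} = \frac{-3403 - 1974}{3243} = \left(-3403 - 1974\right) \frac{1}{3243} = \left(-5377\right) \frac{1}{3243} = - \frac{5377}{3243}$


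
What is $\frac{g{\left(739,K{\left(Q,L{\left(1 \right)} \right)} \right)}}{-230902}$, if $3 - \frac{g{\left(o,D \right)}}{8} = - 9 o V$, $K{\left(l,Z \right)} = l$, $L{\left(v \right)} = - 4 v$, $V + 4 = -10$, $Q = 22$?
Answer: $\frac{372444}{115451} \approx 3.226$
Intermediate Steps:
$V = -14$ ($V = -4 - 10 = -14$)
$g{\left(o,D \right)} = 24 - 1008 o$ ($g{\left(o,D \right)} = 24 - 8 - 9 o \left(-14\right) = 24 - 8 \cdot 126 o = 24 - 1008 o$)
$\frac{g{\left(739,K{\left(Q,L{\left(1 \right)} \right)} \right)}}{-230902} = \frac{24 - 744912}{-230902} = \left(24 - 744912\right) \left(- \frac{1}{230902}\right) = \left(-744888\right) \left(- \frac{1}{230902}\right) = \frac{372444}{115451}$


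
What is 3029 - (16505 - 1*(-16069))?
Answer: -29545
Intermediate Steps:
3029 - (16505 - 1*(-16069)) = 3029 - (16505 + 16069) = 3029 - 1*32574 = 3029 - 32574 = -29545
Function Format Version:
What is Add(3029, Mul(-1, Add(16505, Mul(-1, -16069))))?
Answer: -29545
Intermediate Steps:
Add(3029, Mul(-1, Add(16505, Mul(-1, -16069)))) = Add(3029, Mul(-1, Add(16505, 16069))) = Add(3029, Mul(-1, 32574)) = Add(3029, -32574) = -29545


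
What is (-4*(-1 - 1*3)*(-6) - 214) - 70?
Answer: -380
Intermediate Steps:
(-4*(-1 - 1*3)*(-6) - 214) - 70 = (-4*(-1 - 3)*(-6) - 214) - 70 = (-4*(-4)*(-6) - 214) - 70 = (16*(-6) - 214) - 70 = (-96 - 214) - 70 = -310 - 70 = -380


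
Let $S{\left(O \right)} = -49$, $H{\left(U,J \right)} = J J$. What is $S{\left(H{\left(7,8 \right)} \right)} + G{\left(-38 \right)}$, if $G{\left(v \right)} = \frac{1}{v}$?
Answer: $- \frac{1863}{38} \approx -49.026$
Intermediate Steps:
$H{\left(U,J \right)} = J^{2}$
$S{\left(H{\left(7,8 \right)} \right)} + G{\left(-38 \right)} = -49 + \frac{1}{-38} = -49 - \frac{1}{38} = - \frac{1863}{38}$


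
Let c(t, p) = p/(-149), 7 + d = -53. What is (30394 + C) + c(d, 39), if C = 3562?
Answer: 5059405/149 ≈ 33956.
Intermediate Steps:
d = -60 (d = -7 - 53 = -60)
c(t, p) = -p/149 (c(t, p) = p*(-1/149) = -p/149)
(30394 + C) + c(d, 39) = (30394 + 3562) - 1/149*39 = 33956 - 39/149 = 5059405/149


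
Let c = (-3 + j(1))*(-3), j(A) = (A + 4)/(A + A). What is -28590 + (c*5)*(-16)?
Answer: -28710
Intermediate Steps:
j(A) = (4 + A)/(2*A) (j(A) = (4 + A)/((2*A)) = (4 + A)*(1/(2*A)) = (4 + A)/(2*A))
c = 3/2 (c = (-3 + (½)*(4 + 1)/1)*(-3) = (-3 + (½)*1*5)*(-3) = (-3 + 5/2)*(-3) = -½*(-3) = 3/2 ≈ 1.5000)
-28590 + (c*5)*(-16) = -28590 + ((3/2)*5)*(-16) = -28590 + (15/2)*(-16) = -28590 - 120 = -28710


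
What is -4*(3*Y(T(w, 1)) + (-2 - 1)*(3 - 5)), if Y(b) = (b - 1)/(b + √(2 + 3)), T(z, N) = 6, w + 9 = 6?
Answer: -1104/31 + 60*√5/31 ≈ -31.285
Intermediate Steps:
w = -3 (w = -9 + 6 = -3)
Y(b) = (-1 + b)/(b + √5)
-4*(3*Y(T(w, 1)) + (-2 - 1)*(3 - 5)) = -4*(3*((-1 + 6)/(6 + √5)) + (-2 - 1)*(3 - 5)) = -4*(3*(5/(6 + √5)) - 3*(-2)) = -4*(3*(5/(6 + √5)) + 6) = -4*(15/(6 + √5) + 6) = -4*(6 + 15/(6 + √5)) = -24 - 60/(6 + √5)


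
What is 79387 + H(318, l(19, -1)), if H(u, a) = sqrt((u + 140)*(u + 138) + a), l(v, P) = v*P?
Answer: 79387 + sqrt(208829) ≈ 79844.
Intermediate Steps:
l(v, P) = P*v
H(u, a) = sqrt(a + (138 + u)*(140 + u)) (H(u, a) = sqrt((140 + u)*(138 + u) + a) = sqrt((138 + u)*(140 + u) + a) = sqrt(a + (138 + u)*(140 + u)))
79387 + H(318, l(19, -1)) = 79387 + sqrt(19320 - 1*19 + 318**2 + 278*318) = 79387 + sqrt(19320 - 19 + 101124 + 88404) = 79387 + sqrt(208829)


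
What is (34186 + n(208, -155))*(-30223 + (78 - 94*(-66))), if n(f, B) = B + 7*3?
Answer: -815238932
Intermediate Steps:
n(f, B) = 21 + B (n(f, B) = B + 21 = 21 + B)
(34186 + n(208, -155))*(-30223 + (78 - 94*(-66))) = (34186 + (21 - 155))*(-30223 + (78 - 94*(-66))) = (34186 - 134)*(-30223 + (78 + 6204)) = 34052*(-30223 + 6282) = 34052*(-23941) = -815238932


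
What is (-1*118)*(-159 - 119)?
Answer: 32804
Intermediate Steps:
(-1*118)*(-159 - 119) = -118*(-278) = 32804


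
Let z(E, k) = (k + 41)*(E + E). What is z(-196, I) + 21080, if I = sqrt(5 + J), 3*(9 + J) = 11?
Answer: 5008 - 392*I*sqrt(3)/3 ≈ 5008.0 - 226.32*I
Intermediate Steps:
J = -16/3 (J = -9 + (1/3)*11 = -9 + 11/3 = -16/3 ≈ -5.3333)
I = I*sqrt(3)/3 (I = sqrt(5 - 16/3) = sqrt(-1/3) = I*sqrt(3)/3 ≈ 0.57735*I)
z(E, k) = 2*E*(41 + k) (z(E, k) = (41 + k)*(2*E) = 2*E*(41 + k))
z(-196, I) + 21080 = 2*(-196)*(41 + I*sqrt(3)/3) + 21080 = (-16072 - 392*I*sqrt(3)/3) + 21080 = 5008 - 392*I*sqrt(3)/3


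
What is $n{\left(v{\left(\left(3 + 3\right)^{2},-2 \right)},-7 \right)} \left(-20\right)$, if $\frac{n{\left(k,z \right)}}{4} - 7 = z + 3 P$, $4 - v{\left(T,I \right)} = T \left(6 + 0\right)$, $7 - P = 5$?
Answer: $-480$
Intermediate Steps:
$P = 2$ ($P = 7 - 5 = 2$)
$v{\left(T,I \right)} = 4 - 6 T$ ($v{\left(T,I \right)} = 4 - T \left(6 + 0\right) = 4 - T 6 = 4 - 6 T$)
$n{\left(k,z \right)} = 52 + 4 z$ ($n{\left(k,z \right)} = 28 + 4 \left(z + 3 \cdot 2\right) = 28 + 4 \left(z + 6\right) = 28 + 4 \left(6 + z\right) = 28 + \left(24 + 4 z\right) = 52 + 4 z$)
$n{\left(v{\left(\left(3 + 3\right)^{2},-2 \right)},-7 \right)} \left(-20\right) = \left(52 + 4 \left(-7\right)\right) \left(-20\right) = \left(52 - 28\right) \left(-20\right) = 24 \left(-20\right) = -480$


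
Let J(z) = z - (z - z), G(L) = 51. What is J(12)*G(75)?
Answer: 612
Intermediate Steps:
J(z) = z (J(z) = z - 1*0 = z + 0 = z)
J(12)*G(75) = 12*51 = 612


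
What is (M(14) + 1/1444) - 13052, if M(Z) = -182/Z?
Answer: -18865859/1444 ≈ -13065.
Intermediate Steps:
(M(14) + 1/1444) - 13052 = (-182/14 + 1/1444) - 13052 = (-182*1/14 + 1/1444) - 13052 = (-13 + 1/1444) - 13052 = -18771/1444 - 13052 = -18865859/1444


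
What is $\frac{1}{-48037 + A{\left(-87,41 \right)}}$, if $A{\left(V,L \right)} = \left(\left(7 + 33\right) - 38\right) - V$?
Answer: $- \frac{1}{47948} \approx -2.0856 \cdot 10^{-5}$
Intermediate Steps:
$A{\left(V,L \right)} = 2 - V$ ($A{\left(V,L \right)} = \left(40 - 38\right) - V = 2 - V$)
$\frac{1}{-48037 + A{\left(-87,41 \right)}} = \frac{1}{-48037 + \left(2 - -87\right)} = \frac{1}{-48037 + \left(2 + 87\right)} = \frac{1}{-48037 + 89} = \frac{1}{-47948} = - \frac{1}{47948}$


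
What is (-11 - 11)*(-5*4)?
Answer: 440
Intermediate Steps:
(-11 - 11)*(-5*4) = -22*(-20) = 440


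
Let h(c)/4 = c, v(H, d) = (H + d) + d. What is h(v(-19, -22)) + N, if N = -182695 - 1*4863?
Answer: -187810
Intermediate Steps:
N = -187558 (N = -182695 - 4863 = -187558)
v(H, d) = H + 2*d
h(c) = 4*c
h(v(-19, -22)) + N = 4*(-19 + 2*(-22)) - 187558 = 4*(-19 - 44) - 187558 = 4*(-63) - 187558 = -252 - 187558 = -187810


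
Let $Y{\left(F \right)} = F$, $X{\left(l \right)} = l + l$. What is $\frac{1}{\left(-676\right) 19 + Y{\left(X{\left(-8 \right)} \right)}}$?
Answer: $- \frac{1}{12860} \approx -7.7761 \cdot 10^{-5}$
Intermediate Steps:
$X{\left(l \right)} = 2 l$
$\frac{1}{\left(-676\right) 19 + Y{\left(X{\left(-8 \right)} \right)}} = \frac{1}{\left(-676\right) 19 + 2 \left(-8\right)} = \frac{1}{-12844 - 16} = \frac{1}{-12860} = - \frac{1}{12860}$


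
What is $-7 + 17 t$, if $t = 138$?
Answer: $2339$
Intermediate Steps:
$-7 + 17 t = -7 + 17 \cdot 138 = -7 + 2346 = 2339$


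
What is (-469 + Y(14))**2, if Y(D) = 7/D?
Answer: 877969/4 ≈ 2.1949e+5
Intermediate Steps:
(-469 + Y(14))**2 = (-469 + 7/14)**2 = (-469 + 7*(1/14))**2 = (-469 + 1/2)**2 = (-937/2)**2 = 877969/4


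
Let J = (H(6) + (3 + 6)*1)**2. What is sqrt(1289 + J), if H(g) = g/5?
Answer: sqrt(34826)/5 ≈ 37.323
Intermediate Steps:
H(g) = g/5 (H(g) = g*(1/5) = g/5)
J = 2601/25 (J = ((1/5)*6 + (3 + 6)*1)**2 = (6/5 + 9*1)**2 = (6/5 + 9)**2 = (51/5)**2 = 2601/25 ≈ 104.04)
sqrt(1289 + J) = sqrt(1289 + 2601/25) = sqrt(34826/25) = sqrt(34826)/5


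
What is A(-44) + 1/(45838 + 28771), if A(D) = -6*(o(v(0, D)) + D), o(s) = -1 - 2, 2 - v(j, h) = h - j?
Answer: 21039739/74609 ≈ 282.00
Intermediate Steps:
v(j, h) = 2 + j - h (v(j, h) = 2 - (h - j) = 2 + (j - h) = 2 + j - h)
o(s) = -3
A(D) = 18 - 6*D (A(D) = -6*(-3 + D) = 18 - 6*D)
A(-44) + 1/(45838 + 28771) = (18 - 6*(-44)) + 1/(45838 + 28771) = (18 + 264) + 1/74609 = 282 + 1/74609 = 21039739/74609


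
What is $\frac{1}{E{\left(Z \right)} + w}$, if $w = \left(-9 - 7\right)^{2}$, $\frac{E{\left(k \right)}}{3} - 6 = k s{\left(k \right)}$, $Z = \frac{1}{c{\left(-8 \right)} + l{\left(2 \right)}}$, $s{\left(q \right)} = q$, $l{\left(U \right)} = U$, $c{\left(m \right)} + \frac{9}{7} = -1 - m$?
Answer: $\frac{972}{266377} \approx 0.003649$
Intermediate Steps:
$c{\left(m \right)} = - \frac{16}{7} - m$ ($c{\left(m \right)} = - \frac{9}{7} - \left(1 + m\right) = - \frac{16}{7} - m$)
$Z = \frac{7}{54}$ ($Z = \frac{1}{\left(- \frac{16}{7} - -8\right) + 2} = \frac{1}{\left(- \frac{16}{7} + 8\right) + 2} = \frac{1}{\frac{40}{7} + 2} = \frac{1}{\frac{54}{7}} = \frac{7}{54} \approx 0.12963$)
$E{\left(k \right)} = 18 + 3 k^{2}$ ($E{\left(k \right)} = 18 + 3 k k = 18 + 3 k^{2}$)
$w = 256$ ($w = \left(-16\right)^{2} = 256$)
$\frac{1}{E{\left(Z \right)} + w} = \frac{1}{\left(18 + 3 \left(\frac{7}{54}\right)^{2}\right) + 256} = \frac{1}{\left(18 + 3 \cdot \frac{49}{2916}\right) + 256} = \frac{1}{\left(18 + \frac{49}{972}\right) + 256} = \frac{1}{\frac{17545}{972} + 256} = \frac{1}{\frac{266377}{972}} = \frac{972}{266377}$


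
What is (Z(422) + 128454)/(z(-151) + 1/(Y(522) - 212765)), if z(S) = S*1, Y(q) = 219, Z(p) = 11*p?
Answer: -28289022416/32094447 ≈ -881.43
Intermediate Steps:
z(S) = S
(Z(422) + 128454)/(z(-151) + 1/(Y(522) - 212765)) = (11*422 + 128454)/(-151 + 1/(219 - 212765)) = (4642 + 128454)/(-151 + 1/(-212546)) = 133096/(-151 - 1/212546) = 133096/(-32094447/212546) = 133096*(-212546/32094447) = -28289022416/32094447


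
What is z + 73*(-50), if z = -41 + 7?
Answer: -3684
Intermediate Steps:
z = -34
z + 73*(-50) = -34 + 73*(-50) = -34 - 3650 = -3684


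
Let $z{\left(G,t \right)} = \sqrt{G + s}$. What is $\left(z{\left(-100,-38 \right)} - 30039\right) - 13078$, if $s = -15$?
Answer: $-43117 + i \sqrt{115} \approx -43117.0 + 10.724 i$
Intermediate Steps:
$z{\left(G,t \right)} = \sqrt{-15 + G}$ ($z{\left(G,t \right)} = \sqrt{G - 15} = \sqrt{-15 + G}$)
$\left(z{\left(-100,-38 \right)} - 30039\right) - 13078 = \left(\sqrt{-15 - 100} - 30039\right) - 13078 = \left(\sqrt{-115} - 30039\right) - 13078 = \left(i \sqrt{115} - 30039\right) - 13078 = \left(-30039 + i \sqrt{115}\right) - 13078 = -43117 + i \sqrt{115}$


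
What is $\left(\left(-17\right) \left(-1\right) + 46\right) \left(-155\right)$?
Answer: $-9765$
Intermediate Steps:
$\left(\left(-17\right) \left(-1\right) + 46\right) \left(-155\right) = \left(17 + 46\right) \left(-155\right) = 63 \left(-155\right) = -9765$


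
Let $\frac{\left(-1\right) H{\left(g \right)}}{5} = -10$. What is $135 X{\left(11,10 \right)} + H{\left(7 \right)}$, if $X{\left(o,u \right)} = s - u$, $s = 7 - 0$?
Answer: $-355$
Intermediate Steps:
$H{\left(g \right)} = 50$ ($H{\left(g \right)} = \left(-5\right) \left(-10\right) = 50$)
$s = 7$ ($s = 7 + 0 = 7$)
$X{\left(o,u \right)} = 7 - u$
$135 X{\left(11,10 \right)} + H{\left(7 \right)} = 135 \left(7 - 10\right) + 50 = 135 \left(-3\right) + 50 = -405 + 50 = -355$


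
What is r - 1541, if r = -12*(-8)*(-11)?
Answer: -2597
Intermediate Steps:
r = -1056 (r = 96*(-11) = -1056)
r - 1541 = -1056 - 1541 = -2597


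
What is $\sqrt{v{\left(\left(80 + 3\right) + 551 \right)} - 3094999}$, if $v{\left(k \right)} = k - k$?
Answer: $i \sqrt{3094999} \approx 1759.3 i$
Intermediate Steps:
$v{\left(k \right)} = 0$
$\sqrt{v{\left(\left(80 + 3\right) + 551 \right)} - 3094999} = \sqrt{0 - 3094999} = \sqrt{-3094999} = i \sqrt{3094999}$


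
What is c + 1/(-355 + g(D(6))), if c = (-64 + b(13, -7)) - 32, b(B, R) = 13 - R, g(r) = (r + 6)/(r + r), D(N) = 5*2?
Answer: -134601/1771 ≈ -76.003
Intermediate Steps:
D(N) = 10
g(r) = (6 + r)/(2*r) (g(r) = (6 + r)/((2*r)) = (6 + r)*(1/(2*r)) = (6 + r)/(2*r))
c = -76 (c = (-64 + (13 - 1*(-7))) - 32 = (-64 + (13 + 7)) - 32 = (-64 + 20) - 32 = -44 - 32 = -76)
c + 1/(-355 + g(D(6))) = -76 + 1/(-355 + (1/2)*(6 + 10)/10) = -76 + 1/(-355 + (1/2)*(1/10)*16) = -76 + 1/(-355 + 4/5) = -76 + 1/(-1771/5) = -76 - 5/1771 = -134601/1771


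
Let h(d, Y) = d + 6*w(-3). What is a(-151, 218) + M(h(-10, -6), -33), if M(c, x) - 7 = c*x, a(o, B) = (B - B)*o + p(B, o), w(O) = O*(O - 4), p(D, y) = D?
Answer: -3603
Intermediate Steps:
w(O) = O*(-4 + O)
h(d, Y) = 126 + d (h(d, Y) = d + 6*(-3*(-4 - 3)) = d + 6*(-3*(-7)) = d + 6*21 = d + 126 = 126 + d)
a(o, B) = B (a(o, B) = (B - B)*o + B = 0*o + B = 0 + B = B)
M(c, x) = 7 + c*x
a(-151, 218) + M(h(-10, -6), -33) = 218 + (7 + (126 - 10)*(-33)) = 218 + (7 + 116*(-33)) = 218 + (7 - 3828) = 218 - 3821 = -3603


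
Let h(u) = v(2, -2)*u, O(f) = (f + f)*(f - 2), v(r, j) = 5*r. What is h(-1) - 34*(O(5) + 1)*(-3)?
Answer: 3152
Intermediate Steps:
O(f) = 2*f*(-2 + f) (O(f) = (2*f)*(-2 + f) = 2*f*(-2 + f))
h(u) = 10*u (h(u) = (5*2)*u = 10*u)
h(-1) - 34*(O(5) + 1)*(-3) = 10*(-1) - 34*(2*5*(-2 + 5) + 1)*(-3) = -10 - 34*(2*5*3 + 1)*(-3) = -10 - 34*(30 + 1)*(-3) = -10 - 1054*(-3) = -10 - 34*(-93) = -10 + 3162 = 3152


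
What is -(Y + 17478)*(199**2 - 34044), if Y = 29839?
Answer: -262940569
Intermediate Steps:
-(Y + 17478)*(199**2 - 34044) = -(29839 + 17478)*(199**2 - 34044) = -47317*(39601 - 34044) = -47317*5557 = -1*262940569 = -262940569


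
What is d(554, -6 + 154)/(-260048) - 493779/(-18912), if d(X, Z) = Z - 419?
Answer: 2675236803/102458912 ≈ 26.110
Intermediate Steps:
d(X, Z) = -419 + Z
d(554, -6 + 154)/(-260048) - 493779/(-18912) = (-419 + (-6 + 154))/(-260048) - 493779/(-18912) = (-419 + 148)*(-1/260048) - 493779*(-1/18912) = -271*(-1/260048) + 164593/6304 = 271/260048 + 164593/6304 = 2675236803/102458912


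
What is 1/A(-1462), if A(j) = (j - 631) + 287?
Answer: -1/1806 ≈ -0.00055371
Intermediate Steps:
A(j) = -344 + j (A(j) = (-631 + j) + 287 = -344 + j)
1/A(-1462) = 1/(-344 - 1462) = 1/(-1806) = -1/1806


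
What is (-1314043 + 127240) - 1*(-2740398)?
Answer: 1553595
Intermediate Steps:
(-1314043 + 127240) - 1*(-2740398) = -1186803 + 2740398 = 1553595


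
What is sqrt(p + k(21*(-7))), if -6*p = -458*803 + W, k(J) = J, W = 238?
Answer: sqrt(61109) ≈ 247.20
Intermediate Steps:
p = 61256 (p = -(-458*803 + 238)/6 = -(-367774 + 238)/6 = -1/6*(-367536) = 61256)
sqrt(p + k(21*(-7))) = sqrt(61256 + 21*(-7)) = sqrt(61256 - 147) = sqrt(61109)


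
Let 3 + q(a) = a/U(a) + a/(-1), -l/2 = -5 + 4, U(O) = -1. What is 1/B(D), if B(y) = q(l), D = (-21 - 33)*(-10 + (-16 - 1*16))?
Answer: -⅐ ≈ -0.14286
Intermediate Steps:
l = 2 (l = -2*(-5 + 4) = -2*(-1) = 2)
q(a) = -3 - 2*a (q(a) = -3 + (a/(-1) + a/(-1)) = -3 + (a*(-1) + a*(-1)) = -3 + (-a - a) = -3 - 2*a)
D = 2268 (D = -54*(-10 + (-16 - 16)) = -54*(-10 - 32) = -54*(-42) = 2268)
B(y) = -7 (B(y) = -3 - 2*2 = -3 - 4 = -7)
1/B(D) = 1/(-7) = -⅐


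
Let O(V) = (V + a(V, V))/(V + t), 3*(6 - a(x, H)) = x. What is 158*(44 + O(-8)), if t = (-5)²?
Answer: 354868/51 ≈ 6958.2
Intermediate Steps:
a(x, H) = 6 - x/3
t = 25
O(V) = (6 + 2*V/3)/(25 + V) (O(V) = (V + (6 - V/3))/(V + 25) = (6 + 2*V/3)/(25 + V))
158*(44 + O(-8)) = 158*(44 + 2*(9 - 8)/(3*(25 - 8))) = 158*(44 + (⅔)*1/17) = 158*(44 + (⅔)*(1/17)*1) = 158*(44 + 2/51) = 158*(2246/51) = 354868/51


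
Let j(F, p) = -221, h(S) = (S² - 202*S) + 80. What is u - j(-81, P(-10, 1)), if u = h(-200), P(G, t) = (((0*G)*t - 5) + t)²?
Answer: 80701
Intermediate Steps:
P(G, t) = (-5 + t)² (P(G, t) = ((0*t - 5) + t)² = ((0 - 5) + t)² = (-5 + t)²)
h(S) = 80 + S² - 202*S
u = 80480 (u = 80 + (-200)² - 202*(-200) = 80 + 40000 + 40400 = 80480)
u - j(-81, P(-10, 1)) = 80480 - 1*(-221) = 80480 + 221 = 80701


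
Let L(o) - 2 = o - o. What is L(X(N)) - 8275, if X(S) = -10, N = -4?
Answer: -8273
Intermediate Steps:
L(o) = 2 (L(o) = 2 + (o - o) = 2 + 0 = 2)
L(X(N)) - 8275 = 2 - 8275 = -8273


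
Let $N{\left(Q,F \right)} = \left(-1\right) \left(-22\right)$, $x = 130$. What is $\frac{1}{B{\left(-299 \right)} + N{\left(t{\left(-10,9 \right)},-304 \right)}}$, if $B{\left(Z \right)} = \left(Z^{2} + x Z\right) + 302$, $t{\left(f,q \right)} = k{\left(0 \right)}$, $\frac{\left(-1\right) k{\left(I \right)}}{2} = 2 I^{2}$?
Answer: $\frac{1}{50855} \approx 1.9664 \cdot 10^{-5}$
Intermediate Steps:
$k{\left(I \right)} = - 4 I^{2}$ ($k{\left(I \right)} = - 2 \cdot 2 I^{2} = - 4 I^{2}$)
$t{\left(f,q \right)} = 0$ ($t{\left(f,q \right)} = - 4 \cdot 0^{2} = \left(-4\right) 0 = 0$)
$N{\left(Q,F \right)} = 22$
$B{\left(Z \right)} = 302 + Z^{2} + 130 Z$ ($B{\left(Z \right)} = \left(Z^{2} + 130 Z\right) + 302 = 302 + Z^{2} + 130 Z$)
$\frac{1}{B{\left(-299 \right)} + N{\left(t{\left(-10,9 \right)},-304 \right)}} = \frac{1}{\left(302 + \left(-299\right)^{2} + 130 \left(-299\right)\right) + 22} = \frac{1}{\left(302 + 89401 - 38870\right) + 22} = \frac{1}{50833 + 22} = \frac{1}{50855}$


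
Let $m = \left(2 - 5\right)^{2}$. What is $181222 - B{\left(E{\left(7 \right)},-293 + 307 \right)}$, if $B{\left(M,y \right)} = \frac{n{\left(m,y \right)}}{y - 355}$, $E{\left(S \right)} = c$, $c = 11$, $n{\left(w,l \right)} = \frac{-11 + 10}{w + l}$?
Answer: $\frac{1421324145}{7843} \approx 1.8122 \cdot 10^{5}$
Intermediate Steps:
$m = 9$ ($m = \left(-3\right)^{2} = 9$)
$n{\left(w,l \right)} = - \frac{1}{l + w}$
$E{\left(S \right)} = 11$
$B{\left(M,y \right)} = - \frac{1}{\left(-355 + y\right) \left(9 + y\right)}$ ($B{\left(M,y \right)} = \frac{\left(-1\right) \frac{1}{y + 9}}{y - 355} = \frac{\left(-1\right) \frac{1}{9 + y}}{y - 355} = \frac{\left(-1\right) \frac{1}{9 + y}}{-355 + y} = - \frac{1}{\left(-355 + y\right) \left(9 + y\right)}$)
$181222 - B{\left(E{\left(7 \right)},-293 + 307 \right)} = 181222 - - \frac{1}{\left(-355 + \left(-293 + 307\right)\right) \left(9 + \left(-293 + 307\right)\right)} = 181222 - - \frac{1}{\left(-355 + 14\right) \left(9 + 14\right)} = 181222 - - \frac{1}{\left(-341\right) 23} = 181222 - \left(-1\right) \left(- \frac{1}{341}\right) \frac{1}{23} = 181222 - \frac{1}{7843} = \frac{1421324145}{7843}$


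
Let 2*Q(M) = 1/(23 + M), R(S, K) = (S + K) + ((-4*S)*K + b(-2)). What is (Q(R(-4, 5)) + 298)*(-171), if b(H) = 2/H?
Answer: -10497519/206 ≈ -50959.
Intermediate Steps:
R(S, K) = -1 + K + S - 4*K*S (R(S, K) = (S + K) + ((-4*S)*K + 2/(-2)) = (K + S) + (-4*K*S + 2*(-½)) = (K + S) + (-4*K*S - 1) = (K + S) + (-1 - 4*K*S) = -1 + K + S - 4*K*S)
Q(M) = 1/(2*(23 + M))
(Q(R(-4, 5)) + 298)*(-171) = (1/(2*(23 + (-1 + 5 - 4 - 4*5*(-4)))) + 298)*(-171) = (1/(2*(23 + (-1 + 5 - 4 + 80))) + 298)*(-171) = (1/(2*(23 + 80)) + 298)*(-171) = ((½)/103 + 298)*(-171) = ((½)*(1/103) + 298)*(-171) = (1/206 + 298)*(-171) = (61389/206)*(-171) = -10497519/206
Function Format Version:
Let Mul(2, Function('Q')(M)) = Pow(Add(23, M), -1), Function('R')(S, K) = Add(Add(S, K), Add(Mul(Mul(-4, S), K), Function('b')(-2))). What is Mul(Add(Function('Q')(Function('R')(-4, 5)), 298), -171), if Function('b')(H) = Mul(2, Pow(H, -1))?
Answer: Rational(-10497519, 206) ≈ -50959.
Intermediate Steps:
Function('R')(S, K) = Add(-1, K, S, Mul(-4, K, S)) (Function('R')(S, K) = Add(Add(S, K), Add(Mul(Mul(-4, S), K), Mul(2, Pow(-2, -1)))) = Add(Add(K, S), Add(Mul(-4, K, S), Mul(2, Rational(-1, 2)))) = Add(Add(K, S), Add(Mul(-4, K, S), -1)) = Add(Add(K, S), Add(-1, Mul(-4, K, S))) = Add(-1, K, S, Mul(-4, K, S)))
Function('Q')(M) = Mul(Rational(1, 2), Pow(Add(23, M), -1))
Mul(Add(Function('Q')(Function('R')(-4, 5)), 298), -171) = Mul(Add(Mul(Rational(1, 2), Pow(Add(23, Add(-1, 5, -4, Mul(-4, 5, -4))), -1)), 298), -171) = Mul(Add(Mul(Rational(1, 2), Pow(Add(23, Add(-1, 5, -4, 80)), -1)), 298), -171) = Mul(Add(Mul(Rational(1, 2), Pow(Add(23, 80), -1)), 298), -171) = Mul(Add(Mul(Rational(1, 2), Pow(103, -1)), 298), -171) = Mul(Add(Mul(Rational(1, 2), Rational(1, 103)), 298), -171) = Mul(Add(Rational(1, 206), 298), -171) = Mul(Rational(61389, 206), -171) = Rational(-10497519, 206)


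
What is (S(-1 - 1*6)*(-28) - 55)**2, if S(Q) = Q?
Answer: 19881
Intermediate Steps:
(S(-1 - 1*6)*(-28) - 55)**2 = ((-1 - 1*6)*(-28) - 55)**2 = ((-1 - 6)*(-28) - 55)**2 = (-7*(-28) - 55)**2 = (196 - 55)**2 = 141**2 = 19881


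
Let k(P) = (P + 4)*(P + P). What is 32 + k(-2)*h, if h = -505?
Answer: 4072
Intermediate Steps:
k(P) = 2*P*(4 + P) (k(P) = (4 + P)*(2*P) = 2*P*(4 + P))
32 + k(-2)*h = 32 + (2*(-2)*(4 - 2))*(-505) = 32 + (2*(-2)*2)*(-505) = 32 - 8*(-505) = 32 + 4040 = 4072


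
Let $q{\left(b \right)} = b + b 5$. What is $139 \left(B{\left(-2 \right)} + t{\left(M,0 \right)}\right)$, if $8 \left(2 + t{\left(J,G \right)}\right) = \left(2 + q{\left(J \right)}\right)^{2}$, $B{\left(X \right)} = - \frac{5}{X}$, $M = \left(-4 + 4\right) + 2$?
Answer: $3475$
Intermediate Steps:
$M = 2$ ($M = 0 + 2 = 2$)
$q{\left(b \right)} = 6 b$ ($q{\left(b \right)} = b + 5 b = 6 b$)
$t{\left(J,G \right)} = -2 + \frac{\left(2 + 6 J\right)^{2}}{8}$
$139 \left(B{\left(-2 \right)} + t{\left(M,0 \right)}\right) = 139 \left(- \frac{5}{-2} - \left(2 - \frac{\left(1 + 3 \cdot 2\right)^{2}}{2}\right)\right) = 139 \left(\left(-5\right) \left(- \frac{1}{2}\right) - \left(2 - \frac{\left(1 + 6\right)^{2}}{2}\right)\right) = 139 \left(\frac{5}{2} - \left(2 - \frac{7^{2}}{2}\right)\right) = 139 \left(\frac{5}{2} + \left(-2 + \frac{1}{2} \cdot 49\right)\right) = 139 \left(\frac{5}{2} + \left(-2 + \frac{49}{2}\right)\right) = 139 \left(\frac{5}{2} + \frac{45}{2}\right) = 139 \cdot 25 = 3475$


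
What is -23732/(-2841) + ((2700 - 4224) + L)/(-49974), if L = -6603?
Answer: 403023925/47325378 ≈ 8.5160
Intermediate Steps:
-23732/(-2841) + ((2700 - 4224) + L)/(-49974) = -23732/(-2841) + ((2700 - 4224) - 6603)/(-49974) = -23732*(-1/2841) + (-1524 - 6603)*(-1/49974) = 23732/2841 - 8127*(-1/49974) = 23732/2841 + 2709/16658 = 403023925/47325378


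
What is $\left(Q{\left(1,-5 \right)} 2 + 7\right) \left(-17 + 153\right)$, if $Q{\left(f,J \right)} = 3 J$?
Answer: $-3128$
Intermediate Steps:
$\left(Q{\left(1,-5 \right)} 2 + 7\right) \left(-17 + 153\right) = \left(3 \left(-5\right) 2 + 7\right) \left(-17 + 153\right) = \left(\left(-15\right) 2 + 7\right) 136 = \left(-30 + 7\right) 136 = \left(-23\right) 136 = -3128$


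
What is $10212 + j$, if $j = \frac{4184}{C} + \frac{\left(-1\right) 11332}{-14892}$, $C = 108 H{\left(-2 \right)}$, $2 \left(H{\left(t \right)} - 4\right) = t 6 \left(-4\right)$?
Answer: $\frac{4791434777}{469098} \approx 10214.0$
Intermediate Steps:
$H{\left(t \right)} = 4 - 12 t$ ($H{\left(t \right)} = 4 + \frac{t 6 \left(-4\right)}{2} = 4 + \frac{6 t \left(-4\right)}{2} = 4 + \frac{\left(-24\right) t}{2} = 4 - 12 t$)
$C = 3024$ ($C = 108 \left(4 - -24\right) = 108 \left(4 + 24\right) = 108 \cdot 28 = 3024$)
$j = \frac{1006001}{469098}$ ($j = \frac{4184}{3024} + \frac{\left(-1\right) 11332}{-14892} = 4184 \cdot \frac{1}{3024} - - \frac{2833}{3723} = \frac{523}{378} + \frac{2833}{3723} = \frac{1006001}{469098} \approx 2.1445$)
$10212 + j = 10212 + \frac{1006001}{469098} = \frac{4791434777}{469098}$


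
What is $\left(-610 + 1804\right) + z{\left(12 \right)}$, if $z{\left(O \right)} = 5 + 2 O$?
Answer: $1223$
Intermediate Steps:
$\left(-610 + 1804\right) + z{\left(12 \right)} = \left(-610 + 1804\right) + \left(5 + 2 \cdot 12\right) = 1194 + \left(5 + 24\right) = 1194 + 29 = 1223$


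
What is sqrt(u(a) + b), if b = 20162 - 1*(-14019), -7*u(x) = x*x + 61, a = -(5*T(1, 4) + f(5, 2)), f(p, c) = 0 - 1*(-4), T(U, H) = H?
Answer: sqrt(34090) ≈ 184.63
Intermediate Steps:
f(p, c) = 4 (f(p, c) = 0 + 4 = 4)
a = -24 (a = -(5*4 + 4) = -(20 + 4) = -1*24 = -24)
u(x) = -61/7 - x**2/7 (u(x) = -(x*x + 61)/7 = -(x**2 + 61)/7 = -(61 + x**2)/7 = -61/7 - x**2/7)
b = 34181 (b = 20162 + 14019 = 34181)
sqrt(u(a) + b) = sqrt((-61/7 - 1/7*(-24)**2) + 34181) = sqrt((-61/7 - 1/7*576) + 34181) = sqrt((-61/7 - 576/7) + 34181) = sqrt(-91 + 34181) = sqrt(34090)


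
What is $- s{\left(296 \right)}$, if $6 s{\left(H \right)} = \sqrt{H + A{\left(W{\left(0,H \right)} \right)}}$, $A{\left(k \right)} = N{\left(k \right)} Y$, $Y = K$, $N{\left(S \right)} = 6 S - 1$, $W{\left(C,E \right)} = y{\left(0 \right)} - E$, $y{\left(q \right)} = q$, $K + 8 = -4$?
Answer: $- \frac{\sqrt{5405}}{3} \approx -24.506$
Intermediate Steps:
$K = -12$ ($K = -8 - 4 = -12$)
$W{\left(C,E \right)} = - E$ ($W{\left(C,E \right)} = 0 - E = - E$)
$N{\left(S \right)} = -1 + 6 S$
$Y = -12$
$A{\left(k \right)} = 12 - 72 k$ ($A{\left(k \right)} = \left(-1 + 6 k\right) \left(-12\right) = 12 - 72 k$)
$s{\left(H \right)} = \frac{\sqrt{12 + 73 H}}{6}$ ($s{\left(H \right)} = \frac{\sqrt{H - \left(-12 + 72 \left(- H\right)\right)}}{6} = \frac{\sqrt{H + \left(12 + 72 H\right)}}{6} = \frac{\sqrt{12 + 73 H}}{6}$)
$- s{\left(296 \right)} = - \frac{\sqrt{12 + 73 \cdot 296}}{6} = - \frac{\sqrt{12 + 21608}}{6} = - \frac{\sqrt{21620}}{6} = - \frac{2 \sqrt{5405}}{6} = - \frac{\sqrt{5405}}{3}$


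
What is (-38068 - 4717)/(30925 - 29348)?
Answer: -42785/1577 ≈ -27.131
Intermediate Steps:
(-38068 - 4717)/(30925 - 29348) = -42785/1577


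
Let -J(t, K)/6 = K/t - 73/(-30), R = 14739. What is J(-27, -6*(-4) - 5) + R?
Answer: 662788/45 ≈ 14729.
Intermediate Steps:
J(t, K) = -73/5 - 6*K/t (J(t, K) = -6*(K/t - 73/(-30)) = -6*(K/t - 73*(-1/30)) = -6*(K/t + 73/30) = -6*(73/30 + K/t) = -73/5 - 6*K/t)
J(-27, -6*(-4) - 5) + R = (-73/5 - 6*(-6*(-4) - 5)/(-27)) + 14739 = (-73/5 - 6*(24 - 5)*(-1/27)) + 14739 = (-73/5 - 6*19*(-1/27)) + 14739 = (-73/5 + 38/9) + 14739 = -467/45 + 14739 = 662788/45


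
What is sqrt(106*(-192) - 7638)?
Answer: 3*I*sqrt(3110) ≈ 167.3*I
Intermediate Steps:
sqrt(106*(-192) - 7638) = sqrt(-20352 - 7638) = sqrt(-27990) = 3*I*sqrt(3110)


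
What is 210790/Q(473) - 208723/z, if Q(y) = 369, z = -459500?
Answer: 96935023787/169555500 ≈ 571.70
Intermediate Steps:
210790/Q(473) - 208723/z = 210790/369 - 208723/(-459500) = 210790*(1/369) - 208723*(-1/459500) = 210790/369 + 208723/459500 = 96935023787/169555500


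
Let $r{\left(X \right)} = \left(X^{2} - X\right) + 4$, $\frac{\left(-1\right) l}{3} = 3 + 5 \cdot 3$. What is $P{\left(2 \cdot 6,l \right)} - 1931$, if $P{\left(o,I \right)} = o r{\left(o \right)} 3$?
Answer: $2965$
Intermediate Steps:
$l = -54$ ($l = - 3 \left(3 + 5 \cdot 3\right) = - 3 \left(3 + 15\right) = \left(-3\right) 18 = -54$)
$r{\left(X \right)} = 4 + X^{2} - X$
$P{\left(o,I \right)} = 3 o \left(4 + o^{2} - o\right)$ ($P{\left(o,I \right)} = o \left(4 + o^{2} - o\right) 3 = 3 o \left(4 + o^{2} - o\right)$)
$P{\left(2 \cdot 6,l \right)} - 1931 = 3 \cdot 2 \cdot 6 \left(4 + \left(2 \cdot 6\right)^{2} - 2 \cdot 6\right) - 1931 = 3 \cdot 12 \left(4 + 12^{2} - 12\right) - 1931 = 3 \cdot 12 \left(4 + 144 - 12\right) - 1931 = 3 \cdot 12 \cdot 136 - 1931 = 4896 - 1931 = 2965$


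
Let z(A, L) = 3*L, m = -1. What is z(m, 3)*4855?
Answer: 43695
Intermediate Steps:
z(m, 3)*4855 = (3*3)*4855 = 9*4855 = 43695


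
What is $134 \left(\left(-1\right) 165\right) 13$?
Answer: $-287430$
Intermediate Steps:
$134 \left(\left(-1\right) 165\right) 13 = 134 \left(-165\right) 13 = \left(-22110\right) 13 = -287430$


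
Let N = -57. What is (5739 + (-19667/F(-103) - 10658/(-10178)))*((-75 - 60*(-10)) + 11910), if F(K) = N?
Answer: 7316414371135/96691 ≈ 7.5668e+7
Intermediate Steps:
F(K) = -57
(5739 + (-19667/F(-103) - 10658/(-10178)))*((-75 - 60*(-10)) + 11910) = (5739 + (-19667/(-57) - 10658/(-10178)))*((-75 - 60*(-10)) + 11910) = (5739 + (-19667*(-1/57) - 10658*(-1/10178)))*((-75 + 600) + 11910) = (5739 + (19667/57 + 5329/5089))*(525 + 11910) = (5739 + 100389116/290073)*12435 = (1765118063/290073)*12435 = 7316414371135/96691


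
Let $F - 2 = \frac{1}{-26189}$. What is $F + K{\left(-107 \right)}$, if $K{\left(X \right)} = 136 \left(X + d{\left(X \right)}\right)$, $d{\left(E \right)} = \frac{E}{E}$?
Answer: $- \frac{377488247}{26189} \approx -14414.0$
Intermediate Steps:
$d{\left(E \right)} = 1$
$F = \frac{52377}{26189}$ ($F = 2 + \frac{1}{-26189} = 2 - \frac{1}{26189} = \frac{52377}{26189} \approx 2.0$)
$K{\left(X \right)} = 136 + 136 X$ ($K{\left(X \right)} = 136 \left(X + 1\right) = 136 \left(1 + X\right) = 136 + 136 X$)
$F + K{\left(-107 \right)} = \frac{52377}{26189} + \left(136 + 136 \left(-107\right)\right) = \frac{52377}{26189} + \left(136 - 14552\right) = \frac{52377}{26189} - 14416 = - \frac{377488247}{26189}$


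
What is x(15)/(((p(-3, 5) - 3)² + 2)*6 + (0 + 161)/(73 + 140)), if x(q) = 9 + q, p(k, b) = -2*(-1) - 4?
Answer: 5112/34667 ≈ 0.14746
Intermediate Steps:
p(k, b) = -2 (p(k, b) = 2 - 4 = -2)
x(15)/(((p(-3, 5) - 3)² + 2)*6 + (0 + 161)/(73 + 140)) = (9 + 15)/(((-2 - 3)² + 2)*6 + (0 + 161)/(73 + 140)) = 24/(((-5)² + 2)*6 + 161/213) = 24/((25 + 2)*6 + 161*(1/213)) = 24/(27*6 + 161/213) = 24/(162 + 161/213) = 24/(34667/213) = 24*(213/34667) = 5112/34667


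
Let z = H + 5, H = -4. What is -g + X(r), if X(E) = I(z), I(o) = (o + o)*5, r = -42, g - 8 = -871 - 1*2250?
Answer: 3123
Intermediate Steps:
z = 1 (z = -4 + 5 = 1)
g = -3113 (g = 8 + (-871 - 1*2250) = 8 + (-871 - 2250) = 8 - 3121 = -3113)
I(o) = 10*o (I(o) = (2*o)*5 = 10*o)
X(E) = 10 (X(E) = 10*1 = 10)
-g + X(r) = -1*(-3113) + 10 = 3113 + 10 = 3123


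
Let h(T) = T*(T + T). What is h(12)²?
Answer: 82944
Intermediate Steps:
h(T) = 2*T² (h(T) = T*(2*T) = 2*T²)
h(12)² = (2*12²)² = (2*144)² = 288² = 82944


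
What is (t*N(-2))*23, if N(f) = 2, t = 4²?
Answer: 736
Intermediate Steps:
t = 16
(t*N(-2))*23 = (16*2)*23 = 32*23 = 736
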